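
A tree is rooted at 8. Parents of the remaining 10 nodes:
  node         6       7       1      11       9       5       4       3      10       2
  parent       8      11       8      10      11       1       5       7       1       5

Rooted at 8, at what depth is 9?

Climbing from 9 to the root: 9 → 11 → 10 → 1 → 8. That's 4 steps.

4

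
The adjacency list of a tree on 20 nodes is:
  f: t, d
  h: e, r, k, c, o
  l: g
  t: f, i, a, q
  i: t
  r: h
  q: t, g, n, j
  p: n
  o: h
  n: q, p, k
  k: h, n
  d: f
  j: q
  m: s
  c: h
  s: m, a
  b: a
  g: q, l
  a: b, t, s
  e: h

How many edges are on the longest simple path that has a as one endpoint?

6

The node farthest from a is o (c, e, r also at distance 6), via a–t–q–n–k–h–o — 6 edges.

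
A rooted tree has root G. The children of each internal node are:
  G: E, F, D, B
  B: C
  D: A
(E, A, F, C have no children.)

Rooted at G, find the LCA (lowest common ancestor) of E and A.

Path E→root: E G; path A→root: A D G.
First common node: G.

G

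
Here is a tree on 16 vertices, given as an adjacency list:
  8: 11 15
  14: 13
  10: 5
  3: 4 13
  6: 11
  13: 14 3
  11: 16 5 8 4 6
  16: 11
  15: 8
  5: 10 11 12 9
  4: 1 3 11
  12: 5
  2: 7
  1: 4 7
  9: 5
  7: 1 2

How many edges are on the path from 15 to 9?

The path is 15–8–11–5–9, which has 4 edges.

4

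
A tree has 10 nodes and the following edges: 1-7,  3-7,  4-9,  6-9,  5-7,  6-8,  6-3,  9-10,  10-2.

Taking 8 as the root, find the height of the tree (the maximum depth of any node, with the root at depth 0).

4

2 sits deepest: 8 – 6 – 9 – 10 – 2 — 4 edges from the root.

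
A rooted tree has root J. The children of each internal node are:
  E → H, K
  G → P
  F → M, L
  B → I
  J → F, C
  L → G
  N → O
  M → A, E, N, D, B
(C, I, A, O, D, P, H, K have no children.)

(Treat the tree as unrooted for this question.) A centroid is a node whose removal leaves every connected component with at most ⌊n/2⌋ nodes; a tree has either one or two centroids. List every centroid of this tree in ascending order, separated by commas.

M

Removing M splits the tree into components of sizes 6, 3, 2, 2, 1, 1; the largest is 6 ≤ ⌊16/2⌋ = 8.
Every other node leaves some component of size > 8, so the centroid is unique.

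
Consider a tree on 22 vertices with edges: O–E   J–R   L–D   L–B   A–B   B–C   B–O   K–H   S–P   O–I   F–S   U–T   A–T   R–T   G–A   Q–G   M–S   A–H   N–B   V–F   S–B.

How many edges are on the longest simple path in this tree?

Starting from V, a farthest node is J at distance 7.
One longest path: V - F - S - B - A - T - R - J.
So the diameter is 7.

7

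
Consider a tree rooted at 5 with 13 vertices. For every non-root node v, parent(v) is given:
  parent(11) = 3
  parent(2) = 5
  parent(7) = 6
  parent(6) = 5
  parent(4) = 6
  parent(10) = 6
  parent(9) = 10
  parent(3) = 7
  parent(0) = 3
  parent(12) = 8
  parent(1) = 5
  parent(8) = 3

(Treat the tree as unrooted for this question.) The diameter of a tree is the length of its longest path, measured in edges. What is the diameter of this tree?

Starting from 9, a farthest node is 12 at distance 6.
One longest path: 9 - 10 - 6 - 7 - 3 - 8 - 12.
So the diameter is 6.

6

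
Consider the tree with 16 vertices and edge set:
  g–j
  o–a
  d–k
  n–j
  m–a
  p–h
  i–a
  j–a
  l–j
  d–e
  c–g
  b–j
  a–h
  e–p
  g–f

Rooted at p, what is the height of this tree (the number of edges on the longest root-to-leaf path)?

5

The longest root-to-leaf path is p-h-a-j-g-c (5 edges).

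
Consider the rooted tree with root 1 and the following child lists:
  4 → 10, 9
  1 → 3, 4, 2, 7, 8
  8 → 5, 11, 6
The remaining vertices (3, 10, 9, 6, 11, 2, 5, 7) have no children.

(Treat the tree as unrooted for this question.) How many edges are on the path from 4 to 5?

3

Walking from 4: 4–1–8–5. Length 3.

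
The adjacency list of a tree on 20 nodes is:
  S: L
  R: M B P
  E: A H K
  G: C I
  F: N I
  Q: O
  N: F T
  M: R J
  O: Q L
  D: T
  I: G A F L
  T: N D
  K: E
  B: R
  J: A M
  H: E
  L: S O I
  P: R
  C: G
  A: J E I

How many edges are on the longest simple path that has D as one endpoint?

9

The node farthest from D is P (B also at distance 9), via D – T – N – F – I – A – J – M – R – P — 9 edges.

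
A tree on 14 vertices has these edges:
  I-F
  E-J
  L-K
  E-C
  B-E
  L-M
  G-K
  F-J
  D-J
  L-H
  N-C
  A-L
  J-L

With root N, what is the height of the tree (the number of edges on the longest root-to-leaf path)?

A deepest node is G, reached by N–C–E–J–L–K–G.
That path has 6 edges, so the height is 6.

6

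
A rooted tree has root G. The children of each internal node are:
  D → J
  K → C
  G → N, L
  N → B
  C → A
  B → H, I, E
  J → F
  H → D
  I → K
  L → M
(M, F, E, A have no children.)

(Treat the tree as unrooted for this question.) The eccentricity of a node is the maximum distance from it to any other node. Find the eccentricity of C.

7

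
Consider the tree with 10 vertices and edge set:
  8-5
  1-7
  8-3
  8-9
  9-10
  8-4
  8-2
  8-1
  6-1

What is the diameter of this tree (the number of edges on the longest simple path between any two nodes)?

4

A longest path is 6 - 1 - 8 - 9 - 10, with 4 edges.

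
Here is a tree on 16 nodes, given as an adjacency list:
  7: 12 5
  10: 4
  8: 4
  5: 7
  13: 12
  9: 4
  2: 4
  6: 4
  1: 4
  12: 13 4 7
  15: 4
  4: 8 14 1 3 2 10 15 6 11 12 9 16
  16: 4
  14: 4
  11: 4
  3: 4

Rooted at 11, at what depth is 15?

2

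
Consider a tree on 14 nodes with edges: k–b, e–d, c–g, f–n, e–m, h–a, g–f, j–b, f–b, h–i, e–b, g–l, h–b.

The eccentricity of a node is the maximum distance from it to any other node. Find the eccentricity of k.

4

The node farthest from k is l (c also at distance 4), via k – b – f – g – l — 4 edges.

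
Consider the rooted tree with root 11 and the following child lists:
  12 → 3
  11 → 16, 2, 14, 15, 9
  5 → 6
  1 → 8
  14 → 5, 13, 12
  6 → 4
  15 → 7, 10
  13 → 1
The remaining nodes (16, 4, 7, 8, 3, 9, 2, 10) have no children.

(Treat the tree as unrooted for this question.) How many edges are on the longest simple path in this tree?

6

BFS from 10 reaches 8 last, at distance 6; BFS from 8 confirms no node is farther.
Path: 10-15-11-14-13-1-8.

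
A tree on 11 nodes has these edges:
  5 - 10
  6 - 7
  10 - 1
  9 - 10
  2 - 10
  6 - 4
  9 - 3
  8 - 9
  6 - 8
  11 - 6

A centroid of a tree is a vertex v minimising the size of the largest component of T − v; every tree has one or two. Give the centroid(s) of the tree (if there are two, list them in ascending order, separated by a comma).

9

Delete 9: the remaining components have sizes 5, 4, 1. Max 5 ≤ 5, so 9 is a centroid.
Every other node leaves some component of size > 5, so the centroid is unique.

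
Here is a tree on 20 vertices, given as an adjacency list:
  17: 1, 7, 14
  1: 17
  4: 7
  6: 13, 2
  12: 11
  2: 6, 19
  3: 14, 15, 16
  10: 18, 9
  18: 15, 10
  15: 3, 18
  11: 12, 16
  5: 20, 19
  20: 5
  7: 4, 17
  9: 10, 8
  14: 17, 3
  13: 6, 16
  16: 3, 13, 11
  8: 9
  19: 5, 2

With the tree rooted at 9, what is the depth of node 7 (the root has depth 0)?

Climbing from 7 to the root: 7 – 17 – 14 – 3 – 15 – 18 – 10 – 9. That's 7 steps.

7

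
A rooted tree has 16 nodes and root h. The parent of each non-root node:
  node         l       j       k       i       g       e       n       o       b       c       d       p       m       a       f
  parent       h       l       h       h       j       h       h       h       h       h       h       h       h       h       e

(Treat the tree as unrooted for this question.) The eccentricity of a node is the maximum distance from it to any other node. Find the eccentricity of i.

4

The node farthest from i is g, via i–h–l–j–g — 4 edges.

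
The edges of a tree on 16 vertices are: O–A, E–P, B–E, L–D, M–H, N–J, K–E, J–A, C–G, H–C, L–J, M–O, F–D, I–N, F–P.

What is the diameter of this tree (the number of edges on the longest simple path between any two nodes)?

A longest path is G–C–H–M–O–A–J–L–D–F–P–E–K, with 12 edges.

12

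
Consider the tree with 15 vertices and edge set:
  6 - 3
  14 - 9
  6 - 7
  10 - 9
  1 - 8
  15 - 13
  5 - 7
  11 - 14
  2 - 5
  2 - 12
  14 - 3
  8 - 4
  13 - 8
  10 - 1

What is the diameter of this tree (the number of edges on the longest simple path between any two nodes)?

A longest path is 12-2-5-7-6-3-14-9-10-1-8-13-15, with 12 edges.

12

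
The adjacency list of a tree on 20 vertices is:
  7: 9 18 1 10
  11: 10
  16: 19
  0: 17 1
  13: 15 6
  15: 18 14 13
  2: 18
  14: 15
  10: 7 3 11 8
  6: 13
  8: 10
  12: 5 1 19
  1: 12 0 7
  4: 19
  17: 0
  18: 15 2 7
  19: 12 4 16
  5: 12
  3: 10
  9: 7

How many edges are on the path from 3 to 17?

5

Walking from 3: 3 – 10 – 7 – 1 – 0 – 17. Length 5.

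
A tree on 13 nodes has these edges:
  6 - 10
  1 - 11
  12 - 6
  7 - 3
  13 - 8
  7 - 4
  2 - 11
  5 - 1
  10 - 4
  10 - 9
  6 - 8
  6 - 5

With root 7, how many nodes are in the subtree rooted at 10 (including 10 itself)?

10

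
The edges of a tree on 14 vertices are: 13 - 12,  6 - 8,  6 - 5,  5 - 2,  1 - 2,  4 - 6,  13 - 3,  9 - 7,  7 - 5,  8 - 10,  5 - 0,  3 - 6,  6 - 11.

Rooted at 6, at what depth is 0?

2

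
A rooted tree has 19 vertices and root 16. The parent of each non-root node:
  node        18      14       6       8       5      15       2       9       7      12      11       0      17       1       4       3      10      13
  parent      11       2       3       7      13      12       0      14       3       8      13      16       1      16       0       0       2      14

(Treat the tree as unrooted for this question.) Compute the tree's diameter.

Starting from 18, a farthest node is 15 at distance 10.
One longest path: 18–11–13–14–2–0–3–7–8–12–15.
So the diameter is 10.

10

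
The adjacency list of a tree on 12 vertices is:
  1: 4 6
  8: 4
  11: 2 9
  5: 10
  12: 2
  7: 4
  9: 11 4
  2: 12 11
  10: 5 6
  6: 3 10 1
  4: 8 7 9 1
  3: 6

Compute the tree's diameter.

8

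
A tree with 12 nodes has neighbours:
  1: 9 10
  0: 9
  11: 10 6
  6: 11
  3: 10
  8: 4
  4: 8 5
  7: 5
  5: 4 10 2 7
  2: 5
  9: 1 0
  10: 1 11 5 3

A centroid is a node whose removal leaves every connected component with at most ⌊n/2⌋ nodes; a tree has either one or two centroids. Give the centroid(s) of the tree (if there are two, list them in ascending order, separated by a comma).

Removing 10 splits the tree into components of sizes 5, 3, 2, 1; the largest is 5 ≤ ⌊12/2⌋ = 6.
No neighbour of 10 does as well, so 10 is the unique centroid.

10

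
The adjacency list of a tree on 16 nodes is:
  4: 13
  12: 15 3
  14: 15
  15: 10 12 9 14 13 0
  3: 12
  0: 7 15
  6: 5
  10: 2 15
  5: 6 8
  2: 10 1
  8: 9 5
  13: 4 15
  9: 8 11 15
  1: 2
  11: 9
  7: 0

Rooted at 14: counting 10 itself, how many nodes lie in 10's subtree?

10's subtree: {10, 2, 1}, size 3.

3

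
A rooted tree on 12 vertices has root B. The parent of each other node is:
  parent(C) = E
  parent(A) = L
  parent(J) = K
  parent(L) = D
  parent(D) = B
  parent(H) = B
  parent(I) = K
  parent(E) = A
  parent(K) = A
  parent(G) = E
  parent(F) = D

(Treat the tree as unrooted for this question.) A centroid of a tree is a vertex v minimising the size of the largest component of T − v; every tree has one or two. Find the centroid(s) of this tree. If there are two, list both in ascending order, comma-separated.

Delete A: the remaining components have sizes 5, 3, 3. Max 5 ≤ 6, so A is a centroid.
No neighbour of A does as well, so A is the unique centroid.

A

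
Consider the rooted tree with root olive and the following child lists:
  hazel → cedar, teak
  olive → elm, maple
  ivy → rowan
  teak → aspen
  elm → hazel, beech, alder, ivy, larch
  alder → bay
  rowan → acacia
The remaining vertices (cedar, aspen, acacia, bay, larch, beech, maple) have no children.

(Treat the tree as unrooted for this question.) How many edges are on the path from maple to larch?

Walking from maple: maple–olive–elm–larch. Length 3.

3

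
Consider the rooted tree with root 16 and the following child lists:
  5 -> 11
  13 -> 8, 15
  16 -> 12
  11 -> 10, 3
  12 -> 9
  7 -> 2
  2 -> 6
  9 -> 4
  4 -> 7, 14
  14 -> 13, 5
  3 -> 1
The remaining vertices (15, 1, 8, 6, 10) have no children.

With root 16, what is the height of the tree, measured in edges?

8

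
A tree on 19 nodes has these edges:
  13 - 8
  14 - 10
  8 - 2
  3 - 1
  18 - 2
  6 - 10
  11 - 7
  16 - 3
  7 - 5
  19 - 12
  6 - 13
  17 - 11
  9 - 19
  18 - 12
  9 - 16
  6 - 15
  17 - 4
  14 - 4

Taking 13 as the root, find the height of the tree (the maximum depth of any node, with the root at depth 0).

9

1 sits deepest: 13 – 8 – 2 – 18 – 12 – 19 – 9 – 16 – 3 – 1 — 9 edges from the root.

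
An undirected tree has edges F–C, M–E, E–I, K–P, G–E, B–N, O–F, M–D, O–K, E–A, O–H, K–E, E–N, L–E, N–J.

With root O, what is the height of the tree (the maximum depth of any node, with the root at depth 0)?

4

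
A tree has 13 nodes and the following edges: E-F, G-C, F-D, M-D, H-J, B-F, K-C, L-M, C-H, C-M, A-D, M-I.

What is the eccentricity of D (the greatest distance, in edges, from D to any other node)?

4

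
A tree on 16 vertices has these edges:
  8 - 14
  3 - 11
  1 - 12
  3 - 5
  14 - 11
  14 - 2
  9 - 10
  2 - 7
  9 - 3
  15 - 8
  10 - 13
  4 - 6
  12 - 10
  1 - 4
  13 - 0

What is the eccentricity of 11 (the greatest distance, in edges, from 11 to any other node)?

7

A farthest node from 11 is 6.
The path 11-3-9-10-12-1-4-6 has 7 edges.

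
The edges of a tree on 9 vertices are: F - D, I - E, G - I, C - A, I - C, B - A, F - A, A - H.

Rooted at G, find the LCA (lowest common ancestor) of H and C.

Path H→root: H A C I G; path C→root: C I G.
First common node: C.

C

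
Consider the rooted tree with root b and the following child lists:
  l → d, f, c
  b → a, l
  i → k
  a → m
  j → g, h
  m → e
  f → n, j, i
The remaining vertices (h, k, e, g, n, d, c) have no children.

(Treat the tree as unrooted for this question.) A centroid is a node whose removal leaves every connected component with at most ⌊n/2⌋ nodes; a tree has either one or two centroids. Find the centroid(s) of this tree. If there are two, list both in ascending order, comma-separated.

f, l

Removing l splits the tree into components of sizes 7, 4, 1, 1; the largest is 7 ≤ ⌊14/2⌋ = 7.
Its neighbour f also leaves a largest component of size 7, so both are centroids.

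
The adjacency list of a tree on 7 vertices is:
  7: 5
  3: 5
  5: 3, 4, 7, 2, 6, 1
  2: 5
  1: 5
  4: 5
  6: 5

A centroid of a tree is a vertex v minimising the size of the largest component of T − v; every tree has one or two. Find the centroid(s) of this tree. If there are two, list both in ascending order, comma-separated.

Delete 5: the remaining components have sizes 1, 1, 1, 1, 1, 1. Max 1 ≤ 3, so 5 is a centroid.
Every other node leaves some component of size > 3, so the centroid is unique.

5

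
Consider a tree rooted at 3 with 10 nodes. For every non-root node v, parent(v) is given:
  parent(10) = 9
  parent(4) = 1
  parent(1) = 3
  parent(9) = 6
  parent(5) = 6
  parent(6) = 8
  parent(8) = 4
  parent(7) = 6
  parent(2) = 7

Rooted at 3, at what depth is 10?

Path from 3 to 10: 3 – 1 – 4 – 8 – 6 – 9 – 10, which has 6 edges.

6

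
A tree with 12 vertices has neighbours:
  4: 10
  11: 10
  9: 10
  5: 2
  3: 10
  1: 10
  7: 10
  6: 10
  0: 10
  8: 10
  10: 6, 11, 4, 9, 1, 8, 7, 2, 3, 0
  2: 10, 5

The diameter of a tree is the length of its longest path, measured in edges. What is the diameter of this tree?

3

BFS from 5 reaches 0 last, at distance 3; BFS from 0 confirms no node is farther.
Path: 5-2-10-0.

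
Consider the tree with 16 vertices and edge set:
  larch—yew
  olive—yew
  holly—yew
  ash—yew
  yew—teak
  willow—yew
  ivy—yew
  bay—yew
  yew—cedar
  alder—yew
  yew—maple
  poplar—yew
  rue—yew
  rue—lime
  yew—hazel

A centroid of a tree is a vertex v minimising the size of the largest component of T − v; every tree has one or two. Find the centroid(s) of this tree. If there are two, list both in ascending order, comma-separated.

yew

Delete yew: the remaining components have sizes 2, 1, 1, 1, 1, 1, 1, 1, 1, 1, 1, 1, 1, 1. Max 2 ≤ 8, so yew is a centroid.
No neighbour of yew does as well, so yew is the unique centroid.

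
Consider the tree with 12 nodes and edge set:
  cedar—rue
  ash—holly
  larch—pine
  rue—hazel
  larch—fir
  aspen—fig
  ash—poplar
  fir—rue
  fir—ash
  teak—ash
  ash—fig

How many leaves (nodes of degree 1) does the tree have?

7

Degree-1 nodes: aspen, cedar, hazel, holly, pine, poplar, teak — 7 of them.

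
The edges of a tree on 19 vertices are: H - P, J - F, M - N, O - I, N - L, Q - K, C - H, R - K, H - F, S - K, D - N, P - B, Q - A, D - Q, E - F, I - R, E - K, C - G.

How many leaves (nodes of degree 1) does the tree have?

8

The leaves are A, B, G, J, L, M, O, S.
That is 8 leaves.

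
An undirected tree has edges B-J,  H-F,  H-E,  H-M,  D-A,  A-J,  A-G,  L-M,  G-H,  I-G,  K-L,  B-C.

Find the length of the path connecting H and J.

3

Walking from H: H–G–A–J. Length 3.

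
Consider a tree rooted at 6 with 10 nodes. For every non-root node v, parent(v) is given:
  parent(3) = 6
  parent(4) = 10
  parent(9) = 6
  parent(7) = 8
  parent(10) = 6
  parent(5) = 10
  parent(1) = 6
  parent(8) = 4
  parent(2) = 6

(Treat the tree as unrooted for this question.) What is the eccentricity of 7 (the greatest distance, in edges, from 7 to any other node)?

5

A farthest node from 7 is 9 (3, 1, 2 also at distance 5).
The path 7 – 8 – 4 – 10 – 6 – 9 has 5 edges.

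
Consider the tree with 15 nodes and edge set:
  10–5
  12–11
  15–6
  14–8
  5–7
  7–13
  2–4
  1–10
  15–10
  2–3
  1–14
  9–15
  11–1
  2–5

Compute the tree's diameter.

BFS from 13 reaches 8 last, at distance 6; BFS from 8 confirms no node is farther.
Path: 13 - 7 - 5 - 10 - 1 - 14 - 8.

6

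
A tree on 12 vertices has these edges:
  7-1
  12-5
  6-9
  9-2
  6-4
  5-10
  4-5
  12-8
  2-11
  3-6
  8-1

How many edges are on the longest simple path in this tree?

Starting from 11, a farthest node is 7 at distance 9.
One longest path: 11 - 2 - 9 - 6 - 4 - 5 - 12 - 8 - 1 - 7.
So the diameter is 9.

9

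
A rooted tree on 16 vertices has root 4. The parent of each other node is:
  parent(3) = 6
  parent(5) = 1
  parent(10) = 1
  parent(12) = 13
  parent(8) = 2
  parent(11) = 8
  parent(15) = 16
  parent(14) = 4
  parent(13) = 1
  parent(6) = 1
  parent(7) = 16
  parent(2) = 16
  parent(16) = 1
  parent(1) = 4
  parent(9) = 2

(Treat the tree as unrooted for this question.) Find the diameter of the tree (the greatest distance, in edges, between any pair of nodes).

6

Starting from 11, a farthest node is 12 at distance 6.
One longest path: 11 - 8 - 2 - 16 - 1 - 13 - 12.
So the diameter is 6.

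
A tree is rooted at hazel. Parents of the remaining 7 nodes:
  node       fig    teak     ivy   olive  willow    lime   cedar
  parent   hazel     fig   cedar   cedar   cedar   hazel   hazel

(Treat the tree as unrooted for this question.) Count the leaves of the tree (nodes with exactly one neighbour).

5

The leaves are ivy, lime, olive, teak, willow.
That is 5 leaves.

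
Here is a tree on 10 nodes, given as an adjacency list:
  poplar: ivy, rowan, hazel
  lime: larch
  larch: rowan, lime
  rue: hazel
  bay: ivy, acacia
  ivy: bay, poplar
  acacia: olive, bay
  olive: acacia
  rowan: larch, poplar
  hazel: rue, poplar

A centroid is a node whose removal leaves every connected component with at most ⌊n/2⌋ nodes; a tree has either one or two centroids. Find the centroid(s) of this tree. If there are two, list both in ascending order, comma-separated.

poplar

Delete poplar: the remaining components have sizes 4, 3, 2. Max 4 ≤ 5, so poplar is a centroid.
No neighbour of poplar does as well, so poplar is the unique centroid.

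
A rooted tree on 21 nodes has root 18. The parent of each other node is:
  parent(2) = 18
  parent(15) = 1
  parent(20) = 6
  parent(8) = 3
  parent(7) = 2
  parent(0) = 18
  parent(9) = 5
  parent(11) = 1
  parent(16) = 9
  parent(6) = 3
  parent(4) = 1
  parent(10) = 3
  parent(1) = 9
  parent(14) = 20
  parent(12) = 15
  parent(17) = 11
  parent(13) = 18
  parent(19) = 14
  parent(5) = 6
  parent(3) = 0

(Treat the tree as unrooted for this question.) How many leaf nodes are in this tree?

9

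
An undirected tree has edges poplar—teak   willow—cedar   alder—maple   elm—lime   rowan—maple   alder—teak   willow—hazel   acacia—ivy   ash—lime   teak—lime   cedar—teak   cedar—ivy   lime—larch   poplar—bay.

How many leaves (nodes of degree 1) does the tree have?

7

The leaves are acacia, ash, bay, elm, hazel, larch, rowan.
That is 7 leaves.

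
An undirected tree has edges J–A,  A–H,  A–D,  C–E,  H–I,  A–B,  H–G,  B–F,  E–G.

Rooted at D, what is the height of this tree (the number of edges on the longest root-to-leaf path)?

5

A deepest node is C, reached by D–A–H–G–E–C.
That path has 5 edges, so the height is 5.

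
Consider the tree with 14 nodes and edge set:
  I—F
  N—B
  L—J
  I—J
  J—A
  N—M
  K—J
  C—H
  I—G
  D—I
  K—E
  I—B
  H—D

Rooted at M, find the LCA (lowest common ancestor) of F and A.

I

F's ancestor chain is F, I, B, N, M and A's is A, J, I, B, N, M; they first meet at I.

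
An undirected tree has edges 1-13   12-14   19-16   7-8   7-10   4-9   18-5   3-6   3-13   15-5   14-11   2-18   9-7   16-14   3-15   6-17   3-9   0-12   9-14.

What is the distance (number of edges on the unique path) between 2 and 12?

2 - 18 - 5 - 15 - 3 - 9 - 14 - 12: 7 edges.

7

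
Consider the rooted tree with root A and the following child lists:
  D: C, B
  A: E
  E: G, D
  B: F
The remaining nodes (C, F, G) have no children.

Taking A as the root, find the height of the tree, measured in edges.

4

A deepest node is F, reached by A → E → D → B → F.
That path has 4 edges, so the height is 4.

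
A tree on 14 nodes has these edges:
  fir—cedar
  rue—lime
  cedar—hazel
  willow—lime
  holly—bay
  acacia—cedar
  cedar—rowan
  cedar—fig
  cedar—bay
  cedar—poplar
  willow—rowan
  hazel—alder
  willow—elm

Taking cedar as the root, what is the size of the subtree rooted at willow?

4

The subtree rooted at willow contains: willow, elm, lime, rue — 4 nodes.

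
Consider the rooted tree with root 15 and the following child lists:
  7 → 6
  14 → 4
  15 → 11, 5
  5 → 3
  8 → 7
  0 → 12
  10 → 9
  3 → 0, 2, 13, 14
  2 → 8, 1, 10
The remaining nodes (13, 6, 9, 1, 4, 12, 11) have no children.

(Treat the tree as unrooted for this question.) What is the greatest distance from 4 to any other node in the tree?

A farthest node from 4 is 6.
The path 4 – 14 – 3 – 2 – 8 – 7 – 6 has 6 edges.

6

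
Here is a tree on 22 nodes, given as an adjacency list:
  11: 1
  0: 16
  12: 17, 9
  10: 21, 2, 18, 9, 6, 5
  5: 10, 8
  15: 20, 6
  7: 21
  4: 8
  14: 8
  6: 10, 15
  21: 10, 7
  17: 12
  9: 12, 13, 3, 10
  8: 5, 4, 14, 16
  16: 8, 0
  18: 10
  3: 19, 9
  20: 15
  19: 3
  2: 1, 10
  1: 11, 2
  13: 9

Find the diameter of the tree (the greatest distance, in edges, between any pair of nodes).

7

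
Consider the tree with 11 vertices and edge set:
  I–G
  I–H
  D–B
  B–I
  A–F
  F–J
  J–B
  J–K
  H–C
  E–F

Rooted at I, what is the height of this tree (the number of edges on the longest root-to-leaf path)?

4

A sits deepest: I-B-J-F-A — 4 edges from the root.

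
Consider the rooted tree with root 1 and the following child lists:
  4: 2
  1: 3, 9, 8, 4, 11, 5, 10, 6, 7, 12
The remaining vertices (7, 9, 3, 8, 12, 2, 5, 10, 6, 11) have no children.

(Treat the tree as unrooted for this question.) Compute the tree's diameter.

3

BFS from 2 reaches 11 last, at distance 3; BFS from 11 confirms no node is farther.
Path: 2-4-1-11.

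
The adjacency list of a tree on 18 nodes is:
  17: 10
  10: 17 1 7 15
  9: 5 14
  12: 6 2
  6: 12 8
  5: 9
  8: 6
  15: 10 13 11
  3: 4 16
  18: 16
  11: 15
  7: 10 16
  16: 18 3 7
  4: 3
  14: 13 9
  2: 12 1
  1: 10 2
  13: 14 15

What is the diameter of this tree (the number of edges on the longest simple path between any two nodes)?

10

BFS from 8 reaches 5 last, at distance 10; BFS from 5 confirms no node is farther.
Path: 8 – 6 – 12 – 2 – 1 – 10 – 15 – 13 – 14 – 9 – 5.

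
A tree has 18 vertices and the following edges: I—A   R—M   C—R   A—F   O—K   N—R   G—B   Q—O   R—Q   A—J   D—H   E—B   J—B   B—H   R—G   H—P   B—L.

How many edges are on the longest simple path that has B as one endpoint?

A farthest node from B is K.
The path B – G – R – Q – O – K has 5 edges.

5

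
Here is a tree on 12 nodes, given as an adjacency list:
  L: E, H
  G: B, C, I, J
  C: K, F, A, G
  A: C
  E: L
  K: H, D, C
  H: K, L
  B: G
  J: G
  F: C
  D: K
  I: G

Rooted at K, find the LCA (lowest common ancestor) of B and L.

K

Ancestors of B (toward the root): B, G, C, K.
Ancestors of L: L, H, K.
The deepest node appearing in both lists is K.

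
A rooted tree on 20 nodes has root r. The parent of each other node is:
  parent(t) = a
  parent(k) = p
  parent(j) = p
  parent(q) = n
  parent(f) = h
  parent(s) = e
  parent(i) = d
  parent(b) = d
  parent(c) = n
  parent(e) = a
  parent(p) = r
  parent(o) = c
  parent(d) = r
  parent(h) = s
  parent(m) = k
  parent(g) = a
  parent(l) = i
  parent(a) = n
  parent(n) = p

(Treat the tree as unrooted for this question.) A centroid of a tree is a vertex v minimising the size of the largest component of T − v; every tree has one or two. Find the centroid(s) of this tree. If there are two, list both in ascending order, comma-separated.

n

Delete n: the remaining components have sizes 9, 7, 2, 1. Max 9 ≤ 10, so n is a centroid.
Every other node leaves some component of size > 10, so the centroid is unique.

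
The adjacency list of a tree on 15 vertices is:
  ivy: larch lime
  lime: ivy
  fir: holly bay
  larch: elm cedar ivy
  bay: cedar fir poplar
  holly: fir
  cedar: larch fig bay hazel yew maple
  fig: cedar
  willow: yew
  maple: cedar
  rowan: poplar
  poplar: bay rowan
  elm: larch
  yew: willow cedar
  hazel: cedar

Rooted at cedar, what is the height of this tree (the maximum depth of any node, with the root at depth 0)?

3

A deepest node is holly, reached by cedar – bay – fir – holly.
That path has 3 edges, so the height is 3.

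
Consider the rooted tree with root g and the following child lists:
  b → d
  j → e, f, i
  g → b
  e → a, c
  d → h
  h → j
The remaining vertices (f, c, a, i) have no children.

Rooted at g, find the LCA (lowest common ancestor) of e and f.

e's ancestor chain is e, j, h, d, b, g and f's is f, j, h, d, b, g; they first meet at j.

j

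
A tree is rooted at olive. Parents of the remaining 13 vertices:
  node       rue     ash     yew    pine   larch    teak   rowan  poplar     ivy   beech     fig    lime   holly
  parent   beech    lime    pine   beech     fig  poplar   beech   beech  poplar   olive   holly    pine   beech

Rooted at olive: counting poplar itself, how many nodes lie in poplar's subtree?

3

The subtree rooted at poplar contains: poplar, ivy, teak — 3 nodes.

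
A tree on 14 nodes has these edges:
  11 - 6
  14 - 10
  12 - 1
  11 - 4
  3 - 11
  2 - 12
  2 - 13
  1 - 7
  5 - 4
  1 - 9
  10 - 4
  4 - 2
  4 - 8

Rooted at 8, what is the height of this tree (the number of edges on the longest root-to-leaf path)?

The longest root-to-leaf path is 8 – 4 – 2 – 12 – 1 – 7 (5 edges).

5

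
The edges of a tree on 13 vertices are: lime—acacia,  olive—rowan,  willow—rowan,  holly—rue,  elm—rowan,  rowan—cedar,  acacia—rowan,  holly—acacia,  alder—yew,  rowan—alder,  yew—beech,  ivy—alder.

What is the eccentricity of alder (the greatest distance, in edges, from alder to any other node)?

4

A farthest node from alder is rue.
The path alder–rowan–acacia–holly–rue has 4 edges.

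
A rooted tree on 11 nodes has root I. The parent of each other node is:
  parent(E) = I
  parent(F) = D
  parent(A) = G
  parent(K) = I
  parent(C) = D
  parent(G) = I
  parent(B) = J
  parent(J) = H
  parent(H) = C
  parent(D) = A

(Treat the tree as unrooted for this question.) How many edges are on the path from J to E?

7

Walking from J: J – H – C – D – A – G – I – E. Length 7.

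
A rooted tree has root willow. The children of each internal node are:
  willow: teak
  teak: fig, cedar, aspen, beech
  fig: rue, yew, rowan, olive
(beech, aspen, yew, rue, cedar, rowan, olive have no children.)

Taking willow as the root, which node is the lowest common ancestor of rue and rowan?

rue's ancestor chain is rue, fig, teak, willow and rowan's is rowan, fig, teak, willow; they first meet at fig.

fig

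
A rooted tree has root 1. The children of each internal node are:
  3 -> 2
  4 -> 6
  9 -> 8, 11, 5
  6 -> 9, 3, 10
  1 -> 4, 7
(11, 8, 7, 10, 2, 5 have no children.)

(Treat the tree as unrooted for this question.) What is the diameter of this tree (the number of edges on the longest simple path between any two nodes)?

5

BFS from 7 reaches 5 last, at distance 5; BFS from 5 confirms no node is farther.
Path: 7–1–4–6–9–5.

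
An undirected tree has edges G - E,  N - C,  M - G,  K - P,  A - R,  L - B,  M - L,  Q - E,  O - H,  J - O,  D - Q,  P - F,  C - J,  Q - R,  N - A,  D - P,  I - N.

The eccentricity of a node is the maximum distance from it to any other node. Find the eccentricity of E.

8

The node farthest from E is H, via E-Q-R-A-N-C-J-O-H — 8 edges.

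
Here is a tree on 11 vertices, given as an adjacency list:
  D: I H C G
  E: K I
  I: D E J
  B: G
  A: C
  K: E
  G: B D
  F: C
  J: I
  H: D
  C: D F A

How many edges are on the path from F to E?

4

F – C – D – I – E: 4 edges.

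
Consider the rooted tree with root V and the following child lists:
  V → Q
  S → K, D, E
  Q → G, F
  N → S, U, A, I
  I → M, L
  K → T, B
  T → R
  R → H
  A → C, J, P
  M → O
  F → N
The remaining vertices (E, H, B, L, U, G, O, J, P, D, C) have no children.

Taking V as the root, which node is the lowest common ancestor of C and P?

Path C→root: C A N F Q V; path P→root: P A N F Q V.
First common node: A.

A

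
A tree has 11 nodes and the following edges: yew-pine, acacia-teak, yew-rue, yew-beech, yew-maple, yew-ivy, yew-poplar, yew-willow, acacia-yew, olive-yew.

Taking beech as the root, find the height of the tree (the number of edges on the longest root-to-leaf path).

A deepest node is teak, reached by beech-yew-acacia-teak.
That path has 3 edges, so the height is 3.

3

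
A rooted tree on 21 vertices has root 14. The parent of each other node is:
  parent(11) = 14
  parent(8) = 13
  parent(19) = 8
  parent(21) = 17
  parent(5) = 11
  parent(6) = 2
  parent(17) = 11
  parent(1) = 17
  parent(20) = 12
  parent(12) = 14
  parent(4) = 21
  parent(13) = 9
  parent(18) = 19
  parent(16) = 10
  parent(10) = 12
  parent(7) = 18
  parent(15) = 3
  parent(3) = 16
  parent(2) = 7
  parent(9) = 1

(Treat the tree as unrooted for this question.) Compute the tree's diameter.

16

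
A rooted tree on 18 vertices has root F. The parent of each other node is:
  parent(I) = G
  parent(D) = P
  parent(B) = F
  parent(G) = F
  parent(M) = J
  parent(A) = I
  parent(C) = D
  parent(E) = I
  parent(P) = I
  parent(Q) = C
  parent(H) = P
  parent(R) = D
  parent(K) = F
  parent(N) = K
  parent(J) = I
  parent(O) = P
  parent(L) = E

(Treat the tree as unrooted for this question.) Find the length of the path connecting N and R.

7

Walking from N: N - K - F - G - I - P - D - R. Length 7.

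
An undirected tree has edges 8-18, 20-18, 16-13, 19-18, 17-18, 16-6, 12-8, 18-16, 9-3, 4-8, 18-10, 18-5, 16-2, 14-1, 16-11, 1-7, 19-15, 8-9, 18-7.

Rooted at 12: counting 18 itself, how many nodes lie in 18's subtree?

15

The subtree rooted at 18 contains: 18, 7, 19, 16, 5, 20, 10, 17, 1, 15, 6, 11, 13, 2, 14 — 15 nodes.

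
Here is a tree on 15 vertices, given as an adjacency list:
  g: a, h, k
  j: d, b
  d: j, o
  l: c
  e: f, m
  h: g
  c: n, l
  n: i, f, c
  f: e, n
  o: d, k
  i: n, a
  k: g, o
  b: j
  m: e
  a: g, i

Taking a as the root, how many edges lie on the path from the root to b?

6

Path from a to b: a–g–k–o–d–j–b, which has 6 edges.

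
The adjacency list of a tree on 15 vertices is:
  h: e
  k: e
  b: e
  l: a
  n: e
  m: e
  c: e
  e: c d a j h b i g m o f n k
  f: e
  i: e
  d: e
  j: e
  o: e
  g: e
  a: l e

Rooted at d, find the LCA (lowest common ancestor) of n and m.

n's ancestor chain is n, e, d and m's is m, e, d; they first meet at e.

e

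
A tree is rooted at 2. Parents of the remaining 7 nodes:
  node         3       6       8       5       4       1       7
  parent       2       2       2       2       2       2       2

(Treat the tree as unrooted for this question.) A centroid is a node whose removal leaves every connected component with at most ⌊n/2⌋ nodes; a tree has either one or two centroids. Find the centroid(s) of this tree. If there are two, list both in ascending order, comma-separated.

2

Removing 2 splits the tree into components of sizes 1, 1, 1, 1, 1, 1, 1; the largest is 1 ≤ ⌊8/2⌋ = 4.
Every other node leaves some component of size > 4, so the centroid is unique.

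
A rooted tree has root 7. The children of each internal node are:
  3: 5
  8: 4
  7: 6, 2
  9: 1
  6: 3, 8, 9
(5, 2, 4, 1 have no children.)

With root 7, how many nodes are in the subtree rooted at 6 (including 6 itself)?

7

The subtree rooted at 6 contains: 6, 9, 3, 8, 1, 5, 4 — 7 nodes.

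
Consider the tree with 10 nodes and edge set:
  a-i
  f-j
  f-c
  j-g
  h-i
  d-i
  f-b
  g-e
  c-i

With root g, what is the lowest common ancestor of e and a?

g

Path e→root: e g; path a→root: a i c f j g.
First common node: g.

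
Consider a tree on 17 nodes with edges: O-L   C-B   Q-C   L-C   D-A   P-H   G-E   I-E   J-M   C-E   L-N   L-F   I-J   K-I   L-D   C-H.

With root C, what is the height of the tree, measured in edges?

4

The longest root-to-leaf path is C-E-I-J-M (4 edges).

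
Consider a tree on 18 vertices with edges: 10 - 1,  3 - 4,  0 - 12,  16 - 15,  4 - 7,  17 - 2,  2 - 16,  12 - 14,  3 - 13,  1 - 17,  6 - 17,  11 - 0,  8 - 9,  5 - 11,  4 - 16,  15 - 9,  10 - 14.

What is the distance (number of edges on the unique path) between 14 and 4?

Walking from 14: 14 – 10 – 1 – 17 – 2 – 16 – 4. Length 6.

6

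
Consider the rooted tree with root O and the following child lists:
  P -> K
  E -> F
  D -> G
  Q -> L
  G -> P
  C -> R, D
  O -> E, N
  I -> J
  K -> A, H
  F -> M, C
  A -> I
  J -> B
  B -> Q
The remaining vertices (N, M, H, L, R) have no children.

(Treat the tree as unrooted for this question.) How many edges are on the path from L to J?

The path is L - Q - B - J, which has 3 edges.

3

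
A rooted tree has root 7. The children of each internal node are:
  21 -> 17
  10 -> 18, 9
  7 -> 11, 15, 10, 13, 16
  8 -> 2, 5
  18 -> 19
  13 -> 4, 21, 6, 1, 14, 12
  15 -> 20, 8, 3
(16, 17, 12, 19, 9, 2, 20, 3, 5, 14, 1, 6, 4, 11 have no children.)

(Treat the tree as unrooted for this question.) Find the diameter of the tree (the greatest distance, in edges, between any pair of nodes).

Starting from 19, a farthest node is 17 at distance 6.
One longest path: 19 – 18 – 10 – 7 – 13 – 21 – 17.
So the diameter is 6.

6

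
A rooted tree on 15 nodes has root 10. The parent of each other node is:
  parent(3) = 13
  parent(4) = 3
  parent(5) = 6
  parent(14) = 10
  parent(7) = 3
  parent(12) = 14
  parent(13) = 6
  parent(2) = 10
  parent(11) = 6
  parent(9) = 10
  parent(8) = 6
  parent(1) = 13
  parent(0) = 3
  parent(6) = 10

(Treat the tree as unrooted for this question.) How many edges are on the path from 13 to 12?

4

13 - 6 - 10 - 14 - 12: 4 edges.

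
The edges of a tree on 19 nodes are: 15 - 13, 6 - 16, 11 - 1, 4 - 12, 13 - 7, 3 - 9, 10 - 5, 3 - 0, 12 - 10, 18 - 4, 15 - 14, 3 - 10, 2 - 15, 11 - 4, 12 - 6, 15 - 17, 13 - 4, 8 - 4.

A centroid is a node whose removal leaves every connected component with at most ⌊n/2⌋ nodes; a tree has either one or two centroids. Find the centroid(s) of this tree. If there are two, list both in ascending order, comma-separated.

4

If 4 is removed the pieces have sizes 8, 6, 2, 1, 1, all ≤ ⌊19/2⌋ = 9.
Every other node leaves some component of size > 9, so the centroid is unique.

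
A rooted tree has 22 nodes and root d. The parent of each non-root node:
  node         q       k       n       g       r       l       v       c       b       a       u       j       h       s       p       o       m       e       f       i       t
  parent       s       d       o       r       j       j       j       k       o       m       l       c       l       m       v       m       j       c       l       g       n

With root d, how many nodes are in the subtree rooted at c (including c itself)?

c's subtree: {c, j, e, l, m, r, v, f, h, u, s, o, a, g, p, q, b, n, i, t}, size 20.

20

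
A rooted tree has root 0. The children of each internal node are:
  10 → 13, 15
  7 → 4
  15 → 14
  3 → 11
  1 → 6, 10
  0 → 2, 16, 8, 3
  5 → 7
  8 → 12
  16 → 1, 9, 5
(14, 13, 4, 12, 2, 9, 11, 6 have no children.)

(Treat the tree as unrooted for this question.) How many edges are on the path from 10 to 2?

Walking from 10: 10 - 1 - 16 - 0 - 2. Length 4.

4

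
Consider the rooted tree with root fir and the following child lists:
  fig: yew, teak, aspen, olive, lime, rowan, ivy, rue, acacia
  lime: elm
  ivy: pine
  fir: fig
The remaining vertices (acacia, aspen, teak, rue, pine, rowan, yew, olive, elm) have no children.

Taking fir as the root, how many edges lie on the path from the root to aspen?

Path from fir to aspen: fir–fig–aspen, which has 2 edges.

2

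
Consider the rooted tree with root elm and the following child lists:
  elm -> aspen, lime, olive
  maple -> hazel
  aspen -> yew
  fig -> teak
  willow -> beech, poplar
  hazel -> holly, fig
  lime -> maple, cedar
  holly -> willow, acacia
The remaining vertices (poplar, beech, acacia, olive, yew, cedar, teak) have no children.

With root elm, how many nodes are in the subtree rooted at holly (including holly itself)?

The subtree rooted at holly contains: holly, acacia, willow, beech, poplar — 5 nodes.

5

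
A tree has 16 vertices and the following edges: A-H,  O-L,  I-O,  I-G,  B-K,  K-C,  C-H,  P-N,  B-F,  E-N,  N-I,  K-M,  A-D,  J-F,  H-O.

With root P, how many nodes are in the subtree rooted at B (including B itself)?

B's subtree: {B, F, J}, size 3.

3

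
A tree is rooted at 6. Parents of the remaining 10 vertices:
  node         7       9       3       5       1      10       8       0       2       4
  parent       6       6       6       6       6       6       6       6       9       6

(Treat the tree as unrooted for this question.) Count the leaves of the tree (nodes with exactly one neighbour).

The leaves are 0, 1, 2, 3, 4, 5, 7, 8, 10.
That is 9 leaves.

9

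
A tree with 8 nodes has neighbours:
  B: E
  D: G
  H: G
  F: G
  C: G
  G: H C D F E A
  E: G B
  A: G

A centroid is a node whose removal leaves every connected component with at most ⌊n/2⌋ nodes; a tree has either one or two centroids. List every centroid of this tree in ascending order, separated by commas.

If G is removed the pieces have sizes 2, 1, 1, 1, 1, 1, all ≤ ⌊8/2⌋ = 4.
No neighbour of G does as well, so G is the unique centroid.

G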